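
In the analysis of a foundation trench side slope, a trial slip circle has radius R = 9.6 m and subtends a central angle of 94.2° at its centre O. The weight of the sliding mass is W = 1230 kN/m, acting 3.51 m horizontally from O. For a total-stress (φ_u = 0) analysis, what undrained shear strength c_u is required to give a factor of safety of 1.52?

c_u = 43.3 kPa

FS = c_u·L_a·R / (W·d), so c_u = FS·W·d / (L_a·R).
Arc length L_a = R·θ = 9.6·(94.2°·π/180) = 9.6·1.6441 = 15.78 m
c_u = 1.52·1230·3.51 / (15.78·9.6) = 6562.3 / 151.52 = 43.31 kPa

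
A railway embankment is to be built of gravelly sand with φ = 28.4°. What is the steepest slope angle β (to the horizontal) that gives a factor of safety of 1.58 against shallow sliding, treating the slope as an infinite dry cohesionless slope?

For an infinite dry cohesionless slope FS = tanφ/tanβ, so tanβ = tanφ / FS.
tanβ = tan28.4° / 1.58 = 0.5407 / 1.58 = 0.3422
β = arctan(0.3422) = 18.89°

β = 18.9°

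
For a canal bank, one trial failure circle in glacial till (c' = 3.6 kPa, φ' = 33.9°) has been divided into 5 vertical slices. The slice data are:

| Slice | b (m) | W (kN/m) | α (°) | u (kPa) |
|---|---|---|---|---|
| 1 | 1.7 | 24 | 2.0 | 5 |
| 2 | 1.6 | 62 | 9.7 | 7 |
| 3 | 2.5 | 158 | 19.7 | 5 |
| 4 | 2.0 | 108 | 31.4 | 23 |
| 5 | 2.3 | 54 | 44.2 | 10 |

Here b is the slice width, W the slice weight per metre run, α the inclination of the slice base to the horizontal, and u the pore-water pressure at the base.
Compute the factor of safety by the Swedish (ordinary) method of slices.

FS = 1.30

Ordinary method of slices: FS = Σ[c'·Δl_i + (W_i cosα_i − u_i·Δl_i)·tanφ'] / Σ W_i sinα_i, with Δl_i = b_i / cosα_i.
Slice 1: Δl = 1.7/cos2.0° = 1.701 m; N'_1 = 24·cos2.0° − 5·1.701 = 15.5; c'Δl = 6.12; W sinα = 0.8
Slice 2: Δl = 1.6/cos9.7° = 1.623 m; N'_2 = 62·cos9.7° − 7·1.623 = 49.8; c'Δl = 5.84; W sinα = 10.4
Slice 3: Δl = 2.5/cos19.7° = 2.655 m; N'_3 = 158·cos19.7° − 5·2.655 = 135.5; c'Δl = 9.56; W sinα = 53.3
Slice 4: Δl = 2.0/cos31.4° = 2.343 m; N'_4 = 108·cos31.4° − 23·2.343 = 38.3; c'Δl = 8.44; W sinα = 56.3
Slice 5: Δl = 2.3/cos44.2° = 3.208 m; N'_5 = 54·cos44.2° − 10·3.208 = 6.6; c'Δl = 11.55; W sinα = 37.6
Σc'Δl = 41.5 kN/m; ΣN' = 245.6 kN/m; ΣW sinα = 158.5 kN/m
Resisting = 41.5 + 245.6·tan33.9° = 41.5 + 165.1 = 206.6 kN/m
FS = 206.6 / 158.5 = 1.304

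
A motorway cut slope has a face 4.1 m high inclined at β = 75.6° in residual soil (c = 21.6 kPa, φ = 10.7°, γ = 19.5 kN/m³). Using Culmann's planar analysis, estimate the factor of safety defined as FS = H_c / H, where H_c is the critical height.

H_c = (4c/γ) · sinβ cosφ / [1 − cos(β − φ)]
    = (4·21.6/19.5) · sin75.6°·cos10.7° / [1 − cos64.9°]
    = 4.431 · 0.9517 / 0.5758 = 7.32 m
FS = H_c / H = 7.32 / 4.1 = 1.786

FS = 1.79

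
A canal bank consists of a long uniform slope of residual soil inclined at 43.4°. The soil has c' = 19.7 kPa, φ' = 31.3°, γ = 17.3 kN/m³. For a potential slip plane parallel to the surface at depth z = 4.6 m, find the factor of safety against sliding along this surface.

For an infinite slope with a slip plane parallel to the surface (no pore pressure): FS = [c' + γz cos²β tanφ'] / [γz sinβ cosβ].
γz = 17.3·4.6 = 79.58 kN/m²
Numerator = 19.7 + 79.58·cos²43.4°·tan31.3° = 19.7 + 79.58·0.5279·0.6080 = 45.243 kPa
Denominator = 79.58·sin43.4°·cos43.4° = 79.58·0.6871·0.7266 = 39.728 kPa
FS = 45.243 / 39.728 = 1.139

FS = 1.14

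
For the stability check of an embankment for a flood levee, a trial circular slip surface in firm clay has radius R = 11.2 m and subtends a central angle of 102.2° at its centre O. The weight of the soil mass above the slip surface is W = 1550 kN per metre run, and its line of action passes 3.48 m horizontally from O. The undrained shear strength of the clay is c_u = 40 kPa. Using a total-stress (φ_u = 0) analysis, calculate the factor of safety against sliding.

Taking moments about the centre O, the resisting moment is provided by the undrained shear strength acting along the arc:
Arc length L_a = R·θ = 11.2·(102.2°·π/180) = 11.2·1.7837 = 19.98 m
M_R = c_u·L_a·R = 40·19.98·11.2 = 8950.0 kN·m/m
M_D = W·d = 1550·3.48 = 5394.0 kN·m/m
FS = M_R / M_D = 8950.0 / 5394.0 = 1.659

FS = 1.66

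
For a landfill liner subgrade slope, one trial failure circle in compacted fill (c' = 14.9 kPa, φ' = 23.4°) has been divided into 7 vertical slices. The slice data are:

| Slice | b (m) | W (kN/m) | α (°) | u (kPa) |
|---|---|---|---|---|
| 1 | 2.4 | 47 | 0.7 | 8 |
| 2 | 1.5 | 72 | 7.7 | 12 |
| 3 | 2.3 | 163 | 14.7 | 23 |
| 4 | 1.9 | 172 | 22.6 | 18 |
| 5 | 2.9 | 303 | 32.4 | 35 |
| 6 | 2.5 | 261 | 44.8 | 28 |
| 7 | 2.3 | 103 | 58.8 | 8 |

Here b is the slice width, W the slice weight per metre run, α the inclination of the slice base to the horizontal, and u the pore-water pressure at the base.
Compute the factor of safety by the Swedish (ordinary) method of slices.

Ordinary method of slices: FS = Σ[c'·Δl_i + (W_i cosα_i − u_i·Δl_i)·tanφ'] / Σ W_i sinα_i, with Δl_i = b_i / cosα_i.
Slice 1: Δl = 2.4/cos0.7° = 2.400 m; N'_1 = 47·cos0.7° − 8·2.400 = 27.8; c'Δl = 35.76; W sinα = 0.6
Slice 2: Δl = 1.5/cos7.7° = 1.514 m; N'_2 = 72·cos7.7° − 12·1.514 = 53.2; c'Δl = 22.55; W sinα = 9.6
Slice 3: Δl = 2.3/cos14.7° = 2.378 m; N'_3 = 163·cos14.7° − 23·2.378 = 103.0; c'Δl = 35.43; W sinα = 41.4
Slice 4: Δl = 1.9/cos22.6° = 2.058 m; N'_4 = 172·cos22.6° − 18·2.058 = 121.7; c'Δl = 30.66; W sinα = 66.1
Slice 5: Δl = 2.9/cos32.4° = 3.435 m; N'_5 = 303·cos32.4° − 35·3.435 = 135.6; c'Δl = 51.18; W sinα = 162.4
Slice 6: Δl = 2.5/cos44.8° = 3.523 m; N'_6 = 261·cos44.8° − 28·3.523 = 86.5; c'Δl = 52.50; W sinα = 183.9
Slice 7: Δl = 2.3/cos58.8° = 4.440 m; N'_7 = 103·cos58.8° − 8·4.440 = 17.8; c'Δl = 66.15; W sinα = 88.1
Σc'Δl = 294.2 kN/m; ΣN' = 545.7 kN/m; ΣW sinα = 552.1 kN/m
Resisting = 294.2 + 545.7·tan23.4° = 294.2 + 236.1 = 530.4 kN/m
FS = 530.4 / 552.1 = 0.961

FS = 0.96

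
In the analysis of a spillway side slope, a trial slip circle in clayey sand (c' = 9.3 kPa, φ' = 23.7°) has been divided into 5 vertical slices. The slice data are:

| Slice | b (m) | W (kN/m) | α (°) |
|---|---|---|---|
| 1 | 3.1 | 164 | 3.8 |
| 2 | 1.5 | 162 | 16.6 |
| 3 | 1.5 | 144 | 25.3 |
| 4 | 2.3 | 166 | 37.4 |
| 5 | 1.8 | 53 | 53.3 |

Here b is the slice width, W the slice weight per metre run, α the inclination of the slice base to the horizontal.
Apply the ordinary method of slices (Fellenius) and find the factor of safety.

Ordinary method of slices: FS = Σ[c'·Δl_i + (W_i cosα_i)·tanφ'] / Σ W_i sinα_i, with Δl_i = b_i / cosα_i.
Slice 1: Δl = 3.1/cos3.8° = 3.107 m; N'_1 = 164·cos3.8° = 163.6; c'Δl = 28.89; W sinα = 10.9
Slice 2: Δl = 1.5/cos16.6° = 1.565 m; N'_2 = 162·cos16.6° = 155.2; c'Δl = 14.56; W sinα = 46.3
Slice 3: Δl = 1.5/cos25.3° = 1.659 m; N'_3 = 144·cos25.3° = 130.2; c'Δl = 15.43; W sinα = 61.5
Slice 4: Δl = 2.3/cos37.4° = 2.895 m; N'_4 = 166·cos37.4° = 131.9; c'Δl = 26.93; W sinα = 100.8
Slice 5: Δl = 1.8/cos53.3° = 3.012 m; N'_5 = 53·cos53.3° = 31.7; c'Δl = 28.01; W sinα = 42.5
Σc'Δl = 113.8 kN/m; ΣN' = 612.6 kN/m; ΣW sinα = 262.0 kN/m
Resisting = 113.8 + 612.6·tan23.7° = 113.8 + 268.9 = 382.7 kN/m
FS = 382.7 / 262.0 = 1.461

FS = 1.46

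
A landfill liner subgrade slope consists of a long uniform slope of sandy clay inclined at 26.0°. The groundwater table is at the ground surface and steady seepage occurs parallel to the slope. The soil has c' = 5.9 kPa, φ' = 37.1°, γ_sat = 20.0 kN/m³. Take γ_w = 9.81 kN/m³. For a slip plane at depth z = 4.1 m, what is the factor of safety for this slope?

FS = 0.97

With seepage parallel to the slope and the water table at the surface, the effective normal stress on the slip plane uses the buoyant unit weight γ' = γ_sat − γ_w while the driving shear stress uses γ_sat:
FS = [c' + γ' z cos²β tanφ'] / [γ_sat z sinβ cosβ]
γ' = 20.0 − 9.81 = 10.19 kN/m³
Numerator = 5.9 + 10.19·4.1·cos²26.0°·tan37.1° = 5.9 + 10.19·4.1·0.8078·0.7563 = 31.425 kPa
Denominator = 20.0·4.1·sin26.0°·cos26.0° = 20.0·4.1·0.4384·0.8988 = 32.308 kPa
FS = 31.425 / 32.308 = 0.973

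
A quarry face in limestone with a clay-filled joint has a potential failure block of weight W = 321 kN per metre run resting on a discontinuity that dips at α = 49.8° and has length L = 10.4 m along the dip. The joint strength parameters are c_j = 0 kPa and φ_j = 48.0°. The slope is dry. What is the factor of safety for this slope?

Resolving the block weight along and normal to the plane and applying the Mohr–Coulomb strength on the joint:
N' = W cosα = 321·cos49.8° = 207.2 kN/m
Driving force T = W sinα = 321·sin49.8° = 245.2 kN/m
Resisting force R = c_j·L + N'·tanφ_j = 0·10.4 + 207.2·tan48.0° = 0.0 + 230.1 = 230.1 kN/m
FS = R / T = 230.1 / 245.2 = 0.939

FS = 0.94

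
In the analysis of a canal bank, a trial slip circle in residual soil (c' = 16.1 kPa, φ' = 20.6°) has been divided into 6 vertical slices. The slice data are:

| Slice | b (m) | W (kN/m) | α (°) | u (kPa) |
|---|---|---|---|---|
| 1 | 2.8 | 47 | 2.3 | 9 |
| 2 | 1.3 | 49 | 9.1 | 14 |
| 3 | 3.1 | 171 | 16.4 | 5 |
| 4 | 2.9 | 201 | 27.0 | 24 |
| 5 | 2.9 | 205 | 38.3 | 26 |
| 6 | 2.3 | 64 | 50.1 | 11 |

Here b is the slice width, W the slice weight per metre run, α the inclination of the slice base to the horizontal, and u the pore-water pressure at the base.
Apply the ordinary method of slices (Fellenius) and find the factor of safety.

FS = 1.31

Ordinary method of slices: FS = Σ[c'·Δl_i + (W_i cosα_i − u_i·Δl_i)·tanφ'] / Σ W_i sinα_i, with Δl_i = b_i / cosα_i.
Slice 1: Δl = 2.8/cos2.3° = 2.802 m; N'_1 = 47·cos2.3° − 9·2.802 = 21.7; c'Δl = 45.12; W sinα = 1.9
Slice 2: Δl = 1.3/cos9.1° = 1.317 m; N'_2 = 49·cos9.1° − 14·1.317 = 30.0; c'Δl = 21.20; W sinα = 7.7
Slice 3: Δl = 3.1/cos16.4° = 3.231 m; N'_3 = 171·cos16.4° − 5·3.231 = 147.9; c'Δl = 52.03; W sinα = 48.3
Slice 4: Δl = 2.9/cos27.0° = 3.255 m; N'_4 = 201·cos27.0° − 24·3.255 = 101.0; c'Δl = 52.40; W sinα = 91.3
Slice 5: Δl = 2.9/cos38.3° = 3.695 m; N'_5 = 205·cos38.3° − 26·3.695 = 64.8; c'Δl = 59.49; W sinα = 127.1
Slice 6: Δl = 2.3/cos50.1° = 3.586 m; N'_6 = 64·cos50.1° − 11·3.586 = 1.6; c'Δl = 57.73; W sinα = 49.1
Σc'Δl = 288.0 kN/m; ΣN' = 367.0 kN/m; ΣW sinα = 325.3 kN/m
Resisting = 288.0 + 367.0·tan20.6° = 288.0 + 137.9 = 425.9 kN/m
FS = 425.9 / 325.3 = 1.309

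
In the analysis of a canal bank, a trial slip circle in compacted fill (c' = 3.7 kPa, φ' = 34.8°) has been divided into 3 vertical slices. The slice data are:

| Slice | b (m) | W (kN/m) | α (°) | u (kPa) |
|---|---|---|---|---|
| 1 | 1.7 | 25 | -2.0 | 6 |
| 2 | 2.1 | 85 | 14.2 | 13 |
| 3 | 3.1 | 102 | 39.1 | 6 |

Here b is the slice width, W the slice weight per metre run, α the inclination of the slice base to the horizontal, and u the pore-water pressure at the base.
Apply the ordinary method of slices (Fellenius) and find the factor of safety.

FS = 1.37

Ordinary method of slices: FS = Σ[c'·Δl_i + (W_i cosα_i − u_i·Δl_i)·tanφ'] / Σ W_i sinα_i, with Δl_i = b_i / cosα_i.
Slice 1: Δl = 1.7/cos(-2.0°) = 1.701 m; N'_1 = 25·cos(-2.0°) − 6·1.701 = 14.8; c'Δl = 6.29; W sinα = -0.9
Slice 2: Δl = 2.1/cos14.2° = 2.166 m; N'_2 = 85·cos14.2° − 13·2.166 = 54.2; c'Δl = 8.01; W sinα = 20.9
Slice 3: Δl = 3.1/cos39.1° = 3.995 m; N'_3 = 102·cos39.1° − 6·3.995 = 55.2; c'Δl = 14.78; W sinα = 64.3
Σc'Δl = 29.1 kN/m; ΣN' = 124.2 kN/m; ΣW sinα = 84.3 kN/m
Resisting = 29.1 + 124.2·tan34.8° = 29.1 + 86.3 = 115.4 kN/m
FS = 115.4 / 84.3 = 1.369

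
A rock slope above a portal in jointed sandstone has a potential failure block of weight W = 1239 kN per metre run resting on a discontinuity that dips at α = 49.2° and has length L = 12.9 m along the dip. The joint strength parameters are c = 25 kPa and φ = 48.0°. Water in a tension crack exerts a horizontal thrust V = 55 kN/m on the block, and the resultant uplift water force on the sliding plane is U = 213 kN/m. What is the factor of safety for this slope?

Resolving the block weight along and normal to the plane and applying the Mohr–Coulomb strength on the joint:
N' = W cosα − U − V sinα = 1239·cos49.2° − 213 − 55·sin49.2° = 555.0 kN/m
Driving force T = W sinα + V cosα = 1239·sin49.2° + 55·cos49.2° = 973.9 kN/m
Resisting force R = c·L + N'·tanφ = 25·12.9 + 555.0·tan48.0° = 322.5 + 616.3 = 938.8 kN/m
FS = R / T = 938.8 / 973.9 = 0.964

FS = 0.96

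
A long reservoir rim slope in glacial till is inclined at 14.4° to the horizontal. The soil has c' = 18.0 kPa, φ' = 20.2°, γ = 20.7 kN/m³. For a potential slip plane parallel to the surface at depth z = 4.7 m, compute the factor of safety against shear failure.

FS = 2.20

For an infinite slope with a slip plane parallel to the surface (no pore pressure): FS = [c' + γz cos²β tanφ'] / [γz sinβ cosβ].
γz = 20.7·4.7 = 97.29 kN/m²
Numerator = 18.0 + 97.29·cos²14.4°·tan20.2° = 18.0 + 97.29·0.9382·0.3679 = 51.582 kPa
Denominator = 97.29·sin14.4°·cos14.4° = 97.29·0.2487·0.9686 = 23.435 kPa
FS = 51.582 / 23.435 = 2.201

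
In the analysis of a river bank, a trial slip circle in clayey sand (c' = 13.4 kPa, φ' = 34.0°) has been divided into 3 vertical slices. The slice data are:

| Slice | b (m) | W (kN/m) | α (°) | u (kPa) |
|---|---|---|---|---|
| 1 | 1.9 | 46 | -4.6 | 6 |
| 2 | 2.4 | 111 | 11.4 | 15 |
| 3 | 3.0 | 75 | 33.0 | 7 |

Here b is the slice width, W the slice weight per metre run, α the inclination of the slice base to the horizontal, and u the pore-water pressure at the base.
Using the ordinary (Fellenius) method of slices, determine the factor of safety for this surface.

FS = 3.45

Ordinary method of slices: FS = Σ[c'·Δl_i + (W_i cosα_i − u_i·Δl_i)·tanφ'] / Σ W_i sinα_i, with Δl_i = b_i / cosα_i.
Slice 1: Δl = 1.9/cos(-4.6°) = 1.906 m; N'_1 = 46·cos(-4.6°) − 6·1.906 = 34.4; c'Δl = 25.54; W sinα = -3.7
Slice 2: Δl = 2.4/cos11.4° = 2.448 m; N'_2 = 111·cos11.4° − 15·2.448 = 72.1; c'Δl = 32.81; W sinα = 21.9
Slice 3: Δl = 3.0/cos33.0° = 3.577 m; N'_3 = 75·cos33.0° − 7·3.577 = 37.9; c'Δl = 47.93; W sinα = 40.8
Σc'Δl = 106.3 kN/m; ΣN' = 144.4 kN/m; ΣW sinα = 59.1 kN/m
Resisting = 106.3 + 144.4·tan34.0° = 106.3 + 97.4 = 203.7 kN/m
FS = 203.7 / 59.1 = 3.446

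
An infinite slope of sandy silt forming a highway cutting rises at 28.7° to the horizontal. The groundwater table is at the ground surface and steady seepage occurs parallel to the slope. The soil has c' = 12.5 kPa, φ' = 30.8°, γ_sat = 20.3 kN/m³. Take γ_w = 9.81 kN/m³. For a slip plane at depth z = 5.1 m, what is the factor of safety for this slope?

With seepage parallel to the slope and the water table at the surface, the effective normal stress on the slip plane uses the buoyant unit weight γ' = γ_sat − γ_w while the driving shear stress uses γ_sat:
FS = [c' + γ' z cos²β tanφ'] / [γ_sat z sinβ cosβ]
γ' = 20.3 − 9.81 = 10.49 kN/m³
Numerator = 12.5 + 10.49·5.1·cos²28.7°·tan30.8° = 12.5 + 10.49·5.1·0.7694·0.5961 = 37.037 kPa
Denominator = 20.3·5.1·sin28.7°·cos28.7° = 20.3·5.1·0.4802·0.8771 = 43.610 kPa
FS = 37.037 / 43.610 = 0.849

FS = 0.85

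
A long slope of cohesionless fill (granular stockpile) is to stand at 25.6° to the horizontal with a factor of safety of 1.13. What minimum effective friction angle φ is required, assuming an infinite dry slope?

FS = tanφ/tanβ ⇒ tanφ = FS · tanβ = 1.13 · tan25.6° = 0.5414
φ = arctan(0.5414) = 28.43°

φ = 28.4°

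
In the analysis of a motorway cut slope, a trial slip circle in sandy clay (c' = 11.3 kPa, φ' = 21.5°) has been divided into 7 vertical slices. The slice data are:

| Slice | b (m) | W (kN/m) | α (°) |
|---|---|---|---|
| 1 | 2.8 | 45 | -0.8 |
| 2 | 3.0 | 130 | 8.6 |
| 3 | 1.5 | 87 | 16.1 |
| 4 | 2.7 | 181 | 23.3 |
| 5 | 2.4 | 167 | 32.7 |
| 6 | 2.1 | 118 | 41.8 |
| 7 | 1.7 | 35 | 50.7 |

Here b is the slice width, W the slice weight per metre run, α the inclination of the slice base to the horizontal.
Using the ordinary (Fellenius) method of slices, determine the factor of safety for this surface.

FS = 1.54

Ordinary method of slices: FS = Σ[c'·Δl_i + (W_i cosα_i)·tanφ'] / Σ W_i sinα_i, with Δl_i = b_i / cosα_i.
Slice 1: Δl = 2.8/cos(-0.8°) = 2.800 m; N'_1 = 45·cos(-0.8°) = 45.0; c'Δl = 31.64; W sinα = -0.6
Slice 2: Δl = 3.0/cos8.6° = 3.034 m; N'_2 = 130·cos8.6° = 128.5; c'Δl = 34.29; W sinα = 19.4
Slice 3: Δl = 1.5/cos16.1° = 1.561 m; N'_3 = 87·cos16.1° = 83.6; c'Δl = 17.64; W sinα = 24.1
Slice 4: Δl = 2.7/cos23.3° = 2.940 m; N'_4 = 181·cos23.3° = 166.2; c'Δl = 33.22; W sinα = 71.6
Slice 5: Δl = 2.4/cos32.7° = 2.852 m; N'_5 = 167·cos32.7° = 140.5; c'Δl = 32.23; W sinα = 90.2
Slice 6: Δl = 2.1/cos41.8° = 2.817 m; N'_6 = 118·cos41.8° = 88.0; c'Δl = 31.83; W sinα = 78.7
Slice 7: Δl = 1.7/cos50.7° = 2.684 m; N'_7 = 35·cos50.7° = 22.2; c'Δl = 30.33; W sinα = 27.1
Σc'Δl = 211.2 kN/m; ΣN' = 674.0 kN/m; ΣW sinα = 310.5 kN/m
Resisting = 211.2 + 674.0·tan21.5° = 211.2 + 265.5 = 476.7 kN/m
FS = 476.7 / 310.5 = 1.535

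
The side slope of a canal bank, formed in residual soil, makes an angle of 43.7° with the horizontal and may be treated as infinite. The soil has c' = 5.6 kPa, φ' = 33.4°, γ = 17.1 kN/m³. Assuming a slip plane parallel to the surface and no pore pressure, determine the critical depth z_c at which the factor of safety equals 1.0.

z_c = 2.11 m

Setting FS = 1.00 in FS = [c' + γz cos²β tanφ'] / [γz sinβ cosβ] and solving for z:
z = c' / [γ cosβ (FS·sinβ − cosβ·tanφ')]
  = 5.6 / [17.1·cos43.7°·(1.00·sin43.7° − cos43.7°·tan33.4°)]
  = 5.6 / [17.1·0.7230·(1.00·0.6909 − 0.7230·0.6594)]
  = 5.6 / 2.6478 = 2.115 m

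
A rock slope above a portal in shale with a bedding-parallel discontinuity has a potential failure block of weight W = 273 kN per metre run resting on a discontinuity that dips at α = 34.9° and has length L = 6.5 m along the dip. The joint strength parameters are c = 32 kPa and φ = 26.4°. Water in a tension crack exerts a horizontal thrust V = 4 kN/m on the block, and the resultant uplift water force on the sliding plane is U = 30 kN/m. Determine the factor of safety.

FS = 1.90

Resolving the block weight along and normal to the plane and applying the Mohr–Coulomb strength on the joint:
N' = W cosα − U − V sinα = 273·cos34.9° − 30 − 4·sin34.9° = 191.6 kN/m
Driving force T = W sinα + V cosα = 273·sin34.9° + 4·cos34.9° = 159.5 kN/m
Resisting force R = c·L + N'·tanφ = 32·6.5 + 191.6·tan26.4° = 208.0 + 95.1 = 303.1 kN/m
FS = R / T = 303.1 / 159.5 = 1.901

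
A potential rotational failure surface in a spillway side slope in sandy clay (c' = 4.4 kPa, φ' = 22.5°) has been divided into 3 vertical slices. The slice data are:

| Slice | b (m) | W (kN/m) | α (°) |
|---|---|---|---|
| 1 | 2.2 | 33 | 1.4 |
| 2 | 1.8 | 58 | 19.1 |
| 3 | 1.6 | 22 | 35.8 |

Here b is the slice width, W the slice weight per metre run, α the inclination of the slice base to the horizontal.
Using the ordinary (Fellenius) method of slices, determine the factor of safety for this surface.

Ordinary method of slices: FS = Σ[c'·Δl_i + (W_i cosα_i)·tanφ'] / Σ W_i sinα_i, with Δl_i = b_i / cosα_i.
Slice 1: Δl = 2.2/cos1.4° = 2.201 m; N'_1 = 33·cos1.4° = 33.0; c'Δl = 9.68; W sinα = 0.8
Slice 2: Δl = 1.8/cos19.1° = 1.905 m; N'_2 = 58·cos19.1° = 54.8; c'Δl = 8.38; W sinα = 19.0
Slice 3: Δl = 1.6/cos35.8° = 1.973 m; N'_3 = 22·cos35.8° = 17.8; c'Δl = 8.68; W sinα = 12.9
Σc'Δl = 26.7 kN/m; ΣN' = 105.6 kN/m; ΣW sinα = 32.7 kN/m
Resisting = 26.7 + 105.6·tan22.5° = 26.7 + 43.8 = 70.5 kN/m
FS = 70.5 / 32.7 = 2.159

FS = 2.16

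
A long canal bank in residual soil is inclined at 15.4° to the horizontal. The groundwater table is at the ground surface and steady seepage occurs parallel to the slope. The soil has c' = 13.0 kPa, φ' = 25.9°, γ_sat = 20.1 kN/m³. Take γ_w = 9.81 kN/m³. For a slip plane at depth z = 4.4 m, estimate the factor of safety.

With seepage parallel to the slope and the water table at the surface, the effective normal stress on the slip plane uses the buoyant unit weight γ' = γ_sat − γ_w while the driving shear stress uses γ_sat:
FS = [c' + γ' z cos²β tanφ'] / [γ_sat z sinβ cosβ]
γ' = 20.1 − 9.81 = 10.29 kN/m³
Numerator = 13.0 + 10.29·4.4·cos²15.4°·tan25.9° = 13.0 + 10.29·4.4·0.9295·0.4856 = 33.434 kPa
Denominator = 20.1·4.4·sin15.4°·cos15.4° = 20.1·4.4·0.2656·0.9641 = 22.643 kPa
FS = 33.434 / 22.643 = 1.477

FS = 1.48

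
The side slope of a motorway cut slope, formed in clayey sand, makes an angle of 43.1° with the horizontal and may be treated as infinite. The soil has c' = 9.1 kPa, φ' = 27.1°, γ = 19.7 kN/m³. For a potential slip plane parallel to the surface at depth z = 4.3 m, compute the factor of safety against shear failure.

For an infinite slope with a slip plane parallel to the surface (no pore pressure): FS = [c' + γz cos²β tanφ'] / [γz sinβ cosβ].
γz = 19.7·4.3 = 84.71 kN/m²
Numerator = 9.1 + 84.71·cos²43.1°·tan27.1° = 9.1 + 84.71·0.5331·0.5117 = 32.211 kPa
Denominator = 84.71·sin43.1°·cos43.1° = 84.71·0.6833·0.7302 = 42.262 kPa
FS = 32.211 / 42.262 = 0.762

FS = 0.76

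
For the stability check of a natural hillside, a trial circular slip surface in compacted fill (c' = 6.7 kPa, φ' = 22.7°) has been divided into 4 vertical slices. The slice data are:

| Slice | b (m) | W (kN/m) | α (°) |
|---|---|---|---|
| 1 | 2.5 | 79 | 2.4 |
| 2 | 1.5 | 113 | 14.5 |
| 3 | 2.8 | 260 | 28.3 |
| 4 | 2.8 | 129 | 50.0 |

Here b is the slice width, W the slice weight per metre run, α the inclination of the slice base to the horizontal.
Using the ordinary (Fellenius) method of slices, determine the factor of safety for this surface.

Ordinary method of slices: FS = Σ[c'·Δl_i + (W_i cosα_i)·tanφ'] / Σ W_i sinα_i, with Δl_i = b_i / cosα_i.
Slice 1: Δl = 2.5/cos2.4° = 2.502 m; N'_1 = 79·cos2.4° = 78.9; c'Δl = 16.76; W sinα = 3.3
Slice 2: Δl = 1.5/cos14.5° = 1.549 m; N'_2 = 113·cos14.5° = 109.4; c'Δl = 10.38; W sinα = 28.3
Slice 3: Δl = 2.8/cos28.3° = 3.180 m; N'_3 = 260·cos28.3° = 228.9; c'Δl = 21.31; W sinα = 123.3
Slice 4: Δl = 2.8/cos50.0° = 4.356 m; N'_4 = 129·cos50.0° = 82.9; c'Δl = 29.19; W sinα = 98.8
Σc'Δl = 77.6 kN/m; ΣN' = 500.2 kN/m; ΣW sinα = 253.7 kN/m
Resisting = 77.6 + 500.2·tan22.7° = 77.6 + 209.2 = 286.9 kN/m
FS = 286.9 / 253.7 = 1.131

FS = 1.13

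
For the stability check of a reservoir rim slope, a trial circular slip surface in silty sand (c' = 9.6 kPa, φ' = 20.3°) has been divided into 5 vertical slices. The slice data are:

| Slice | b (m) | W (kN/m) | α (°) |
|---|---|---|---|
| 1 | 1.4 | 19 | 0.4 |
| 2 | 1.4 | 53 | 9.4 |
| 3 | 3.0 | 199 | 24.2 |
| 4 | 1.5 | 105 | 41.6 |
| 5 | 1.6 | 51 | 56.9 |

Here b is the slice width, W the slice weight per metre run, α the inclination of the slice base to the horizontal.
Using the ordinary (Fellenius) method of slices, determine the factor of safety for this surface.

Ordinary method of slices: FS = Σ[c'·Δl_i + (W_i cosα_i)·tanφ'] / Σ W_i sinα_i, with Δl_i = b_i / cosα_i.
Slice 1: Δl = 1.4/cos0.4° = 1.400 m; N'_1 = 19·cos0.4° = 19.0; c'Δl = 13.44; W sinα = 0.1
Slice 2: Δl = 1.4/cos9.4° = 1.419 m; N'_2 = 53·cos9.4° = 52.3; c'Δl = 13.62; W sinα = 8.7
Slice 3: Δl = 3.0/cos24.2° = 3.289 m; N'_3 = 199·cos24.2° = 181.5; c'Δl = 31.57; W sinα = 81.6
Slice 4: Δl = 1.5/cos41.6° = 2.006 m; N'_4 = 105·cos41.6° = 78.5; c'Δl = 19.26; W sinα = 69.7
Slice 5: Δl = 1.6/cos56.9° = 2.930 m; N'_5 = 51·cos56.9° = 27.9; c'Δl = 28.13; W sinα = 42.7
Σc'Δl = 106.0 kN/m; ΣN' = 359.2 kN/m; ΣW sinα = 202.8 kN/m
Resisting = 106.0 + 359.2·tan20.3° = 106.0 + 132.9 = 238.9 kN/m
FS = 238.9 / 202.8 = 1.178

FS = 1.18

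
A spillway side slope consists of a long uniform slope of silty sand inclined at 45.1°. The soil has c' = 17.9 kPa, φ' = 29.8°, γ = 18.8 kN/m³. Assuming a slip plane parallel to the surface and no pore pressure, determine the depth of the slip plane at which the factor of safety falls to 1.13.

Setting FS = 1.13 in FS = [c' + γz cos²β tanφ'] / [γz sinβ cosβ] and solving for z:
z = c' / [γ cosβ (FS·sinβ − cosβ·tanφ')]
  = 17.9 / [18.8·cos45.1°·(1.13·sin45.1° − cos45.1°·tan29.8°)]
  = 17.9 / [18.8·0.7059·(1.13·0.7083 − 0.7059·0.5727)]
  = 17.9 / 5.2573 = 3.405 m

z = 3.40 m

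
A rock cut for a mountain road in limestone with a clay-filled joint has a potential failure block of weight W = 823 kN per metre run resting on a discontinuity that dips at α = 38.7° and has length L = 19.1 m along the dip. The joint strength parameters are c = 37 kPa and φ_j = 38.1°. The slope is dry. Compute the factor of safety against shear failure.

Resolving the block weight along and normal to the plane and applying the Mohr–Coulomb strength on the joint:
N' = W cosα = 823·cos38.7° = 642.3 kN/m
Driving force T = W sinα = 823·sin38.7° = 514.6 kN/m
Resisting force R = c·L + N'·tanφ_j = 37·19.1 + 642.3·tan38.1° = 706.7 + 503.6 = 1210.3 kN/m
FS = R / T = 1210.3 / 514.6 = 2.352

FS = 2.35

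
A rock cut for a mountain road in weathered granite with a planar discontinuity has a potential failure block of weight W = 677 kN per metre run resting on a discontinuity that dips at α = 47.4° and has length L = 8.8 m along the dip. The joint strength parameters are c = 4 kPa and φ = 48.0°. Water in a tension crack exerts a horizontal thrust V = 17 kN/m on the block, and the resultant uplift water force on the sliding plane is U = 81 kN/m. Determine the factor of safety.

FS = 0.86

Resolving the block weight along and normal to the plane and applying the Mohr–Coulomb strength on the joint:
N' = W cosα − U − V sinα = 677·cos47.4° − 81 − 17·sin47.4° = 364.7 kN/m
Driving force T = W sinα + V cosα = 677·sin47.4° + 17·cos47.4° = 509.8 kN/m
Resisting force R = c·L + N'·tanφ = 4·8.8 + 364.7·tan48.0° = 35.2 + 405.1 = 440.3 kN/m
FS = R / T = 440.3 / 509.8 = 0.864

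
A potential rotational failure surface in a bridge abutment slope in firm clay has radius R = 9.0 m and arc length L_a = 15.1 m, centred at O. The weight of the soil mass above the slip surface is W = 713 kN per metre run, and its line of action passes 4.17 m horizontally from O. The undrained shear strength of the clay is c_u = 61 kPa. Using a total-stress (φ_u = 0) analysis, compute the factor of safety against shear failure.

FS = 2.79

Taking moments about the centre O, the resisting moment is provided by the undrained shear strength acting along the arc:
M_R = c_u·L_a·R = 61·15.10·9.0 = 8289.9 kN·m/m
M_D = W·d = 713·4.17 = 2973.2 kN·m/m
FS = M_R / M_D = 8289.9 / 2973.2 = 2.788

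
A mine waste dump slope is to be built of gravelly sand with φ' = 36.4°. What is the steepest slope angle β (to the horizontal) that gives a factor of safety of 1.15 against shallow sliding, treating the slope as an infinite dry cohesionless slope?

For an infinite dry cohesionless slope FS = tanφ'/tanβ, so tanβ = tanφ' / FS.
tanβ = tan36.4° / 1.15 = 0.7373 / 1.15 = 0.6411
β = arctan(0.6411) = 32.66°

β = 32.7°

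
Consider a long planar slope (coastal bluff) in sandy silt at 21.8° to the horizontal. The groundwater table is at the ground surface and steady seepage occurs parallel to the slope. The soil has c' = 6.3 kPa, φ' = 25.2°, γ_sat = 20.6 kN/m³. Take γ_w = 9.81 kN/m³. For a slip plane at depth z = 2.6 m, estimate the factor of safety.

With seepage parallel to the slope and the water table at the surface, the effective normal stress on the slip plane uses the buoyant unit weight γ' = γ_sat − γ_w while the driving shear stress uses γ_sat:
FS = [c' + γ' z cos²β tanφ'] / [γ_sat z sinβ cosβ]
γ' = 20.6 − 9.81 = 10.79 kN/m³
Numerator = 6.3 + 10.79·2.6·cos²21.8°·tan25.2° = 6.3 + 10.79·2.6·0.8621·0.4706 = 17.681 kPa
Denominator = 20.6·2.6·sin21.8°·cos21.8° = 20.6·2.6·0.3714·0.9285 = 18.468 kPa
FS = 17.681 / 18.468 = 0.957

FS = 0.96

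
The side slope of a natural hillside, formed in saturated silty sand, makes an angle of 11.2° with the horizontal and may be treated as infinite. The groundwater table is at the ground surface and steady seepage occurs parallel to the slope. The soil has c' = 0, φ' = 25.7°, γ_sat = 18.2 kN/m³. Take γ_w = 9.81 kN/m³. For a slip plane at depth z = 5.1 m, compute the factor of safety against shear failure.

FS = 1.12

With seepage parallel to the slope and the water table at the surface, the effective normal stress on the slip plane uses the buoyant unit weight γ' = γ_sat − γ_w while the driving shear stress uses γ_sat:
FS = [c' + γ' z cos²β tanφ'] / [γ_sat z sinβ cosβ]
(For c' = 0 this reduces to FS = (γ'/γ_sat)·tanφ'/tanβ.)
γ' = 18.2 − 9.81 = 8.39 kN/m³
Numerator = 0.0 + 8.39·5.1·cos²11.2°·tan25.7° = 0.0 + 8.39·5.1·0.9623·0.4813 = 19.816 kPa
Denominator = 18.2·5.1·sin11.2°·cos11.2° = 18.2·5.1·0.1942·0.9810 = 17.685 kPa
FS = 19.816 / 17.685 = 1.120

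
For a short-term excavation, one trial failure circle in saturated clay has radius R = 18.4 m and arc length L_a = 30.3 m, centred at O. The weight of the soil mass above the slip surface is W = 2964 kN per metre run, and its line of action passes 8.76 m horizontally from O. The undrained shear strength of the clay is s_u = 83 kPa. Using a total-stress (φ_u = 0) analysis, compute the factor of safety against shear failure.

Taking moments about the centre O, the resisting moment is provided by the undrained shear strength acting along the arc:
M_R = s_u·L_a·R = 83·30.30·18.4 = 46274.2 kN·m/m
M_D = W·d = 2964·8.76 = 25964.6 kN·m/m
FS = M_R / M_D = 46274.2 / 25964.6 = 1.782

FS = 1.78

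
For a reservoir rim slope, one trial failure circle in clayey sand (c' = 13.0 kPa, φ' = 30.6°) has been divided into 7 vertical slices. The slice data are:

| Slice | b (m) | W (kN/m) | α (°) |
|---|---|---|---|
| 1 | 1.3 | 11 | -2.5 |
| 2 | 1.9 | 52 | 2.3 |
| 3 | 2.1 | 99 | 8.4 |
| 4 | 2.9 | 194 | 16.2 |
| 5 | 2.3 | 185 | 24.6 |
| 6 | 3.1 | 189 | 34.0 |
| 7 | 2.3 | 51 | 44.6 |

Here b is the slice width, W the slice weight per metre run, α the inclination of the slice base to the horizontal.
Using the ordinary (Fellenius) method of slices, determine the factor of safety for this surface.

FS = 2.25

Ordinary method of slices: FS = Σ[c'·Δl_i + (W_i cosα_i)·tanφ'] / Σ W_i sinα_i, with Δl_i = b_i / cosα_i.
Slice 1: Δl = 1.3/cos(-2.5°) = 1.301 m; N'_1 = 11·cos(-2.5°) = 11.0; c'Δl = 16.92; W sinα = -0.5
Slice 2: Δl = 1.9/cos2.3° = 1.902 m; N'_2 = 52·cos2.3° = 52.0; c'Δl = 24.72; W sinα = 2.1
Slice 3: Δl = 2.1/cos8.4° = 2.123 m; N'_3 = 99·cos8.4° = 97.9; c'Δl = 27.60; W sinα = 14.5
Slice 4: Δl = 2.9/cos16.2° = 3.020 m; N'_4 = 194·cos16.2° = 186.3; c'Δl = 39.26; W sinα = 54.1
Slice 5: Δl = 2.3/cos24.6° = 2.530 m; N'_5 = 185·cos24.6° = 168.2; c'Δl = 32.88; W sinα = 77.0
Slice 6: Δl = 3.1/cos34.0° = 3.739 m; N'_6 = 189·cos34.0° = 156.7; c'Δl = 48.61; W sinα = 105.7
Slice 7: Δl = 2.3/cos44.6° = 3.230 m; N'_7 = 51·cos44.6° = 36.3; c'Δl = 41.99; W sinα = 35.8
Σc'Δl = 232.0 kN/m; ΣN' = 708.4 kN/m; ΣW sinα = 288.7 kN/m
Resisting = 232.0 + 708.4·tan30.6° = 232.0 + 418.9 = 650.9 kN/m
FS = 650.9 / 288.7 = 2.255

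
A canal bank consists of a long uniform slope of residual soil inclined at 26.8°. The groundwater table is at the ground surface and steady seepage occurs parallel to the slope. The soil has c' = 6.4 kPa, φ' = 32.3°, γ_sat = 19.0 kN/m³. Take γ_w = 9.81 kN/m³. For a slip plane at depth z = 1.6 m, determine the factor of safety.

With seepage parallel to the slope and the water table at the surface, the effective normal stress on the slip plane uses the buoyant unit weight γ' = γ_sat − γ_w while the driving shear stress uses γ_sat:
FS = [c' + γ' z cos²β tanφ'] / [γ_sat z sinβ cosβ]
γ' = 19.0 − 9.81 = 9.19 kN/m³
Numerator = 6.4 + 9.19·1.6·cos²26.8°·tan32.3° = 6.4 + 9.19·1.6·0.7967·0.6322 = 13.806 kPa
Denominator = 19.0·1.6·sin26.8°·cos26.8° = 19.0·1.6·0.4509·0.8926 = 12.234 kPa
FS = 13.806 / 12.234 = 1.128

FS = 1.13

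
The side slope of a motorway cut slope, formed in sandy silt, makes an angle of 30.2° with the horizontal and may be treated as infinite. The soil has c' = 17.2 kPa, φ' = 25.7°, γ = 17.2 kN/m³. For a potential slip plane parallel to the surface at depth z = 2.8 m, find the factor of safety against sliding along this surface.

FS = 1.65

For an infinite slope with a slip plane parallel to the surface (no pore pressure): FS = [c' + γz cos²β tanφ'] / [γz sinβ cosβ].
γz = 17.2·2.8 = 48.16 kN/m²
Numerator = 17.2 + 48.16·cos²30.2°·tan25.7° = 17.2 + 48.16·0.7470·0.4813 = 34.513 kPa
Denominator = 48.16·sin30.2°·cos30.2° = 48.16·0.5030·0.8643 = 20.937 kPa
FS = 34.513 / 20.937 = 1.648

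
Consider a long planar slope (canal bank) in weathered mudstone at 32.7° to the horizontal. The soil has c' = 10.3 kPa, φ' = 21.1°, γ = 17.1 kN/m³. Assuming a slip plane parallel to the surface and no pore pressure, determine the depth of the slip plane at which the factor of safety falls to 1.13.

Setting FS = 1.13 in FS = [c' + γz cos²β tanφ'] / [γz sinβ cosβ] and solving for z:
z = c' / [γ cosβ (FS·sinβ − cosβ·tanφ')]
  = 10.3 / [17.1·cos32.7°·(1.13·sin32.7° − cos32.7°·tan21.1°)]
  = 10.3 / [17.1·0.8415·(1.13·0.5402 − 0.8415·0.3859)]
  = 10.3 / 4.1120 = 2.505 m

z = 2.50 m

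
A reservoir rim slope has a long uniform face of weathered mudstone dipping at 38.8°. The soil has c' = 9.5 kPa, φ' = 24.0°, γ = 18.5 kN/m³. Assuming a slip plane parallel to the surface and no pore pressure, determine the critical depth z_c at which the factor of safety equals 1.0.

Setting FS = 1.00 in FS = [c' + γz cos²β tanφ'] / [γz sinβ cosβ] and solving for z:
z = c' / [γ cosβ (FS·sinβ − cosβ·tanφ')]
  = 9.5 / [18.5·cos38.8°·(1.00·sin38.8° − cos38.8°·tan24.0°)]
  = 9.5 / [18.5·0.7793·(1.00·0.6266 − 0.7793·0.4452)]
  = 9.5 / 4.0315 = 2.356 m

z_c = 2.36 m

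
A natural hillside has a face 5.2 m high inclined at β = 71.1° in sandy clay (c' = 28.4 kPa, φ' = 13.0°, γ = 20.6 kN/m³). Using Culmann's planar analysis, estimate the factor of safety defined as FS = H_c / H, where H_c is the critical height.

H_c = (4c'/γ) · sinβ cosφ' / [1 − cos(β − φ')]
    = (4·28.4/20.6) · sin71.1°·cos13.0° / [1 − cos58.1°]
    = 5.515 · 0.9218 / 0.4716 = 10.78 m
FS = H_c / H = 10.78 / 5.2 = 2.073

FS = 2.07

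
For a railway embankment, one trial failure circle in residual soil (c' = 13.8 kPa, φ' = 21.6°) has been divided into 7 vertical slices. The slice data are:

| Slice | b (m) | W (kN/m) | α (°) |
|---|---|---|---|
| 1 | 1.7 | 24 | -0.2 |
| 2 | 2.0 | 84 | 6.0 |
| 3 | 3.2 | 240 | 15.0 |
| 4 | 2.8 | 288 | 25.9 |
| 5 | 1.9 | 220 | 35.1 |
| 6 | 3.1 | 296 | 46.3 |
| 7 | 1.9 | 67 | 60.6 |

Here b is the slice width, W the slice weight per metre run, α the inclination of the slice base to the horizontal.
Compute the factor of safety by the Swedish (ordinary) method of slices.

Ordinary method of slices: FS = Σ[c'·Δl_i + (W_i cosα_i)·tanφ'] / Σ W_i sinα_i, with Δl_i = b_i / cosα_i.
Slice 1: Δl = 1.7/cos(-0.2°) = 1.700 m; N'_1 = 24·cos(-0.2°) = 24.0; c'Δl = 23.46; W sinα = -0.1
Slice 2: Δl = 2.0/cos6.0° = 2.011 m; N'_2 = 84·cos6.0° = 83.5; c'Δl = 27.75; W sinα = 8.8
Slice 3: Δl = 3.2/cos15.0° = 3.313 m; N'_3 = 240·cos15.0° = 231.8; c'Δl = 45.72; W sinα = 62.1
Slice 4: Δl = 2.8/cos25.9° = 3.113 m; N'_4 = 288·cos25.9° = 259.1; c'Δl = 42.95; W sinα = 125.8
Slice 5: Δl = 1.9/cos35.1° = 2.322 m; N'_5 = 220·cos35.1° = 180.0; c'Δl = 32.05; W sinα = 126.5
Slice 6: Δl = 3.1/cos46.3° = 4.487 m; N'_6 = 296·cos46.3° = 204.5; c'Δl = 61.92; W sinα = 214.0
Slice 7: Δl = 1.9/cos60.6° = 3.870 m; N'_7 = 67·cos60.6° = 32.9; c'Δl = 53.41; W sinα = 58.4
Σc'Δl = 287.3 kN/m; ΣN' = 1015.8 kN/m; ΣW sinα = 595.5 kN/m
Resisting = 287.3 + 1015.8·tan21.6° = 287.3 + 402.2 = 689.5 kN/m
FS = 689.5 / 595.5 = 1.158

FS = 1.16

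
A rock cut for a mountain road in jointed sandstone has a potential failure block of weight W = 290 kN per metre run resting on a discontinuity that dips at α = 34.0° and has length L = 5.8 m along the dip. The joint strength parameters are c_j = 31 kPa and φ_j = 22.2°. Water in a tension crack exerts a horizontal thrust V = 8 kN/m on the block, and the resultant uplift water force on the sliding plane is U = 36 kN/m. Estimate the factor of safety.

FS = 1.55

Resolving the block weight along and normal to the plane and applying the Mohr–Coulomb strength on the joint:
N' = W cosα − U − V sinα = 290·cos34.0° − 36 − 8·sin34.0° = 199.9 kN/m
Driving force T = W sinα + V cosα = 290·sin34.0° + 8·cos34.0° = 168.8 kN/m
Resisting force R = c_j·L + N'·tanφ_j = 31·5.8 + 199.9·tan22.2° = 179.8 + 81.6 = 261.4 kN/m
FS = R / T = 261.4 / 168.8 = 1.549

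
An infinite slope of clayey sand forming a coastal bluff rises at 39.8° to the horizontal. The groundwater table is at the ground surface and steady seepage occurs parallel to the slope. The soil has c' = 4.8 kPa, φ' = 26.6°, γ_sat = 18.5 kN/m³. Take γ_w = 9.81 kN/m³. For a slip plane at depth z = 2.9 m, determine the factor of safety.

FS = 0.46

With seepage parallel to the slope and the water table at the surface, the effective normal stress on the slip plane uses the buoyant unit weight γ' = γ_sat − γ_w while the driving shear stress uses γ_sat:
FS = [c' + γ' z cos²β tanφ'] / [γ_sat z sinβ cosβ]
γ' = 18.5 − 9.81 = 8.69 kN/m³
Numerator = 4.8 + 8.69·2.9·cos²39.8°·tan26.6° = 4.8 + 8.69·2.9·0.5903·0.5008 = 12.249 kPa
Denominator = 18.5·2.9·sin39.8°·cos39.8° = 18.5·2.9·0.6401·0.7683 = 26.384 kPa
FS = 12.249 / 26.384 = 0.464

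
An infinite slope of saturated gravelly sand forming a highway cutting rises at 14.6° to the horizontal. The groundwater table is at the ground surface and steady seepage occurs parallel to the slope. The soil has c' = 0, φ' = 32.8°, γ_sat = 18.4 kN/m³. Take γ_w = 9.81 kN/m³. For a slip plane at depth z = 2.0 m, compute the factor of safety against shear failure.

FS = 1.16

With seepage parallel to the slope and the water table at the surface, the effective normal stress on the slip plane uses the buoyant unit weight γ' = γ_sat − γ_w while the driving shear stress uses γ_sat:
FS = [c' + γ' z cos²β tanφ'] / [γ_sat z sinβ cosβ]
(For c' = 0 this reduces to FS = (γ'/γ_sat)·tanφ'/tanβ.)
γ' = 18.4 − 9.81 = 8.59 kN/m³
Numerator = 0.0 + 8.59·2.0·cos²14.6°·tan32.8° = 0.0 + 8.59·2.0·0.9365·0.6445 = 10.368 kPa
Denominator = 18.4·2.0·sin14.6°·cos14.6° = 18.4·2.0·0.2521·0.9677 = 8.977 kPa
FS = 10.368 / 8.977 = 1.155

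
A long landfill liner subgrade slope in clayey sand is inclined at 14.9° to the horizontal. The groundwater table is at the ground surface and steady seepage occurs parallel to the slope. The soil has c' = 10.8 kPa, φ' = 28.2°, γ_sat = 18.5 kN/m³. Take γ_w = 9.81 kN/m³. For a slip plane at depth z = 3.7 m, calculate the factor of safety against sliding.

With seepage parallel to the slope and the water table at the surface, the effective normal stress on the slip plane uses the buoyant unit weight γ' = γ_sat − γ_w while the driving shear stress uses γ_sat:
FS = [c' + γ' z cos²β tanφ'] / [γ_sat z sinβ cosβ]
γ' = 18.5 − 9.81 = 8.69 kN/m³
Numerator = 10.8 + 8.69·3.7·cos²14.9°·tan28.2° = 10.8 + 8.69·3.7·0.9339·0.5362 = 26.900 kPa
Denominator = 18.5·3.7·sin14.9°·cos14.9° = 18.5·3.7·0.2571·0.9664 = 17.009 kPa
FS = 26.900 / 17.009 = 1.582

FS = 1.58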